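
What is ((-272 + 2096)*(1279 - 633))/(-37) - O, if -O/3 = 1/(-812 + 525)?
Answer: -338173359/10619 ≈ -31846.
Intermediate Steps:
O = 3/287 (O = -3/(-812 + 525) = -3/(-287) = -3*(-1/287) = 3/287 ≈ 0.010453)
((-272 + 2096)*(1279 - 633))/(-37) - O = ((-272 + 2096)*(1279 - 633))/(-37) - 1*3/287 = (1824*646)*(-1/37) - 3/287 = 1178304*(-1/37) - 3/287 = -1178304/37 - 3/287 = -338173359/10619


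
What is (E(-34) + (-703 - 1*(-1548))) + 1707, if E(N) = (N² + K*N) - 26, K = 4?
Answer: 3546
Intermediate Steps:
E(N) = -26 + N² + 4*N (E(N) = (N² + 4*N) - 26 = -26 + N² + 4*N)
(E(-34) + (-703 - 1*(-1548))) + 1707 = ((-26 + (-34)² + 4*(-34)) + (-703 - 1*(-1548))) + 1707 = ((-26 + 1156 - 136) + (-703 + 1548)) + 1707 = (994 + 845) + 1707 = 1839 + 1707 = 3546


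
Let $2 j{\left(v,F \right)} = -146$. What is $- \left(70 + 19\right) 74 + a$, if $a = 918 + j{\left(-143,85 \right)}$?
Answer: $-5741$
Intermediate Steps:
$j{\left(v,F \right)} = -73$ ($j{\left(v,F \right)} = \frac{1}{2} \left(-146\right) = -73$)
$a = 845$ ($a = 918 - 73 = 845$)
$- \left(70 + 19\right) 74 + a = - \left(70 + 19\right) 74 + 845 = - 89 \cdot 74 + 845 = \left(-1\right) 6586 + 845 = -6586 + 845 = -5741$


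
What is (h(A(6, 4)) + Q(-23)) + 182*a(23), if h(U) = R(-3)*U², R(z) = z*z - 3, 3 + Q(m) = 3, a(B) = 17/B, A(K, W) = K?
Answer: 8062/23 ≈ 350.52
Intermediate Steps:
Q(m) = 0 (Q(m) = -3 + 3 = 0)
R(z) = -3 + z² (R(z) = z² - 3 = -3 + z²)
h(U) = 6*U² (h(U) = (-3 + (-3)²)*U² = (-3 + 9)*U² = 6*U²)
(h(A(6, 4)) + Q(-23)) + 182*a(23) = (6*6² + 0) + 182*(17/23) = (6*36 + 0) + 182*(17*(1/23)) = (216 + 0) + 182*(17/23) = 216 + 3094/23 = 8062/23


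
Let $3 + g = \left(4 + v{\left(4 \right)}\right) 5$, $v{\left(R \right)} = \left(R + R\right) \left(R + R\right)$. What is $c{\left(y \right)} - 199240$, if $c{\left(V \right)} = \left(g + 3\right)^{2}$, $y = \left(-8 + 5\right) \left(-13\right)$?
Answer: $-83640$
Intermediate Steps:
$v{\left(R \right)} = 4 R^{2}$ ($v{\left(R \right)} = 2 R 2 R = 4 R^{2}$)
$g = 337$ ($g = -3 + \left(4 + 4 \cdot 4^{2}\right) 5 = -3 + \left(4 + 4 \cdot 16\right) 5 = -3 + \left(4 + 64\right) 5 = -3 + 68 \cdot 5 = -3 + 340 = 337$)
$y = 39$ ($y = \left(-3\right) \left(-13\right) = 39$)
$c{\left(V \right)} = 115600$ ($c{\left(V \right)} = \left(337 + 3\right)^{2} = 340^{2} = 115600$)
$c{\left(y \right)} - 199240 = 115600 - 199240 = -83640$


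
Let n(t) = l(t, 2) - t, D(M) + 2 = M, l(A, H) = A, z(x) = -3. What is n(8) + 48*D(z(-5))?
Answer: -240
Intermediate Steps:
D(M) = -2 + M
n(t) = 0 (n(t) = t - t = 0)
n(8) + 48*D(z(-5)) = 0 + 48*(-2 - 3) = 0 + 48*(-5) = 0 - 240 = -240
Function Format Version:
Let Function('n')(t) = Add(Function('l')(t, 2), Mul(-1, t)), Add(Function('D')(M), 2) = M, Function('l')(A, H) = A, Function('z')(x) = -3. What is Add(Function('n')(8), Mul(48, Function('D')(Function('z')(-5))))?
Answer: -240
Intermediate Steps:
Function('D')(M) = Add(-2, M)
Function('n')(t) = 0 (Function('n')(t) = Add(t, Mul(-1, t)) = 0)
Add(Function('n')(8), Mul(48, Function('D')(Function('z')(-5)))) = Add(0, Mul(48, Add(-2, -3))) = Add(0, Mul(48, -5)) = Add(0, -240) = -240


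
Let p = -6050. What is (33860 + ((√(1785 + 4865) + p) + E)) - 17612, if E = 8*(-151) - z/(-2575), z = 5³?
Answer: 925975/103 + 5*√266 ≈ 9071.6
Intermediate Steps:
z = 125
E = -124419/103 (E = 8*(-151) - 125/(-2575) = -1208 - 125*(-1)/2575 = -1208 - 1*(-5/103) = -1208 + 5/103 = -124419/103 ≈ -1208.0)
(33860 + ((√(1785 + 4865) + p) + E)) - 17612 = (33860 + ((√(1785 + 4865) - 6050) - 124419/103)) - 17612 = (33860 + ((√6650 - 6050) - 124419/103)) - 17612 = (33860 + ((5*√266 - 6050) - 124419/103)) - 17612 = (33860 + ((-6050 + 5*√266) - 124419/103)) - 17612 = (33860 + (-747569/103 + 5*√266)) - 17612 = (2740011/103 + 5*√266) - 17612 = 925975/103 + 5*√266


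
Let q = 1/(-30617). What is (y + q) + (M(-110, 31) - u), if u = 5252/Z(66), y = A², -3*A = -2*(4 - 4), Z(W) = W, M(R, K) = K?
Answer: -49079084/1010361 ≈ -48.576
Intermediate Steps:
q = -1/30617 ≈ -3.2662e-5
A = 0 (A = -(-2)*(4 - 4)/3 = -(-2)*0/3 = -⅓*0 = 0)
y = 0 (y = 0² = 0)
u = 2626/33 (u = 5252/66 = 5252*(1/66) = 2626/33 ≈ 79.576)
(y + q) + (M(-110, 31) - u) = (0 - 1/30617) + (31 - 1*2626/33) = -1/30617 + (31 - 2626/33) = -1/30617 - 1603/33 = -49079084/1010361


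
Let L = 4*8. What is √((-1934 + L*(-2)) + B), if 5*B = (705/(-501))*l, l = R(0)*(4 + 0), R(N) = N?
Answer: 3*I*√222 ≈ 44.699*I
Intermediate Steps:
L = 32
l = 0 (l = 0*(4 + 0) = 0*4 = 0)
B = 0 (B = ((705/(-501))*0)/5 = ((705*(-1/501))*0)/5 = (-235/167*0)/5 = (⅕)*0 = 0)
√((-1934 + L*(-2)) + B) = √((-1934 + 32*(-2)) + 0) = √((-1934 - 64) + 0) = √(-1998 + 0) = √(-1998) = 3*I*√222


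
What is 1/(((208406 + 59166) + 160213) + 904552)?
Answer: 1/1332337 ≈ 7.5056e-7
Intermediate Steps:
1/(((208406 + 59166) + 160213) + 904552) = 1/((267572 + 160213) + 904552) = 1/(427785 + 904552) = 1/1332337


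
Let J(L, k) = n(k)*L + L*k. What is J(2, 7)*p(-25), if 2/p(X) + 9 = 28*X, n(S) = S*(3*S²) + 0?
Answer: -4144/709 ≈ -5.8448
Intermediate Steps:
n(S) = 3*S³ (n(S) = 3*S³ + 0 = 3*S³)
J(L, k) = L*k + 3*L*k³ (J(L, k) = (3*k³)*L + L*k = 3*L*k³ + L*k = L*k + 3*L*k³)
p(X) = 2/(-9 + 28*X)
J(2, 7)*p(-25) = (2*7*(1 + 3*7²))*(2/(-9 + 28*(-25))) = (2*7*(1 + 3*49))*(2/(-9 - 700)) = (2*7*(1 + 147))*(2/(-709)) = (2*7*148)*(2*(-1/709)) = 2072*(-2/709) = -4144/709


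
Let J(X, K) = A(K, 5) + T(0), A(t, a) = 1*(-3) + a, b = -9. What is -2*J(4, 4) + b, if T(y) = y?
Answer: -13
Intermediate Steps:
A(t, a) = -3 + a
J(X, K) = 2 (J(X, K) = (-3 + 5) + 0 = 2 + 0 = 2)
-2*J(4, 4) + b = -2*2 - 9 = -4 - 9 = -13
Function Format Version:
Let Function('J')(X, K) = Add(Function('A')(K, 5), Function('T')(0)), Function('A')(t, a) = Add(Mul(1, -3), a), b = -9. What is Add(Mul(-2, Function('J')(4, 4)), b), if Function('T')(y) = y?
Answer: -13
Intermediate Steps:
Function('A')(t, a) = Add(-3, a)
Function('J')(X, K) = 2 (Function('J')(X, K) = Add(Add(-3, 5), 0) = Add(2, 0) = 2)
Add(Mul(-2, Function('J')(4, 4)), b) = Add(Mul(-2, 2), -9) = Add(-4, -9) = -13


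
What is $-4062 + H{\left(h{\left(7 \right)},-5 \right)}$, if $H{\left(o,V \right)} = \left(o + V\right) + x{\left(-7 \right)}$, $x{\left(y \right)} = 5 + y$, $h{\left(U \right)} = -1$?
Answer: $-4070$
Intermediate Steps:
$H{\left(o,V \right)} = -2 + V + o$ ($H{\left(o,V \right)} = \left(o + V\right) + \left(5 - 7\right) = \left(V + o\right) - 2 = -2 + V + o$)
$-4062 + H{\left(h{\left(7 \right)},-5 \right)} = -4062 - 8 = -4070$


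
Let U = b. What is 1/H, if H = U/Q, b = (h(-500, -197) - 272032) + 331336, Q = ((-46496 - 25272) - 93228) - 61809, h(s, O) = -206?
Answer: -226805/59098 ≈ -3.8378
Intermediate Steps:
Q = -226805 (Q = (-71768 - 93228) - 61809 = -164996 - 61809 = -226805)
b = 59098 (b = (-206 - 272032) + 331336 = -272238 + 331336 = 59098)
U = 59098
H = -59098/226805 (H = 59098/(-226805) = 59098*(-1/226805) = -59098/226805 ≈ -0.26057)
1/H = 1/(-59098/226805) = -226805/59098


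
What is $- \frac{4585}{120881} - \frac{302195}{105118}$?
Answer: $- \frac{37011599825}{12706768958} \approx -2.9127$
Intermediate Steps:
$- \frac{4585}{120881} - \frac{302195}{105118} = - \frac{37011599825}{12706768958}$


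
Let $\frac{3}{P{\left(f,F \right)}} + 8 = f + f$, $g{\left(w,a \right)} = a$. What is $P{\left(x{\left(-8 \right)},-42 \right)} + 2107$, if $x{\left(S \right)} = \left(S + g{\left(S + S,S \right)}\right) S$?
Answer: $\frac{522539}{248} \approx 2107.0$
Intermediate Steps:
$x{\left(S \right)} = 2 S^{2}$ ($x{\left(S \right)} = \left(S + S\right) S = 2 S S = 2 S^{2}$)
$P{\left(f,F \right)} = \frac{3}{-8 + 2 f}$ ($P{\left(f,F \right)} = \frac{3}{-8 + \left(f + f\right)} = \frac{3}{-8 + 2 f}$)
$P{\left(x{\left(-8 \right)},-42 \right)} + 2107 = \frac{3}{2 \left(-4 + 2 \left(-8\right)^{2}\right)} + 2107 = \frac{3}{2 \left(-4 + 2 \cdot 64\right)} + 2107 = \frac{3}{2 \left(-4 + 128\right)} + 2107 = \frac{3}{2 \cdot 124} + 2107 = \frac{3}{2} \cdot \frac{1}{124} + 2107 = \frac{3}{248} + 2107 = \frac{522539}{248}$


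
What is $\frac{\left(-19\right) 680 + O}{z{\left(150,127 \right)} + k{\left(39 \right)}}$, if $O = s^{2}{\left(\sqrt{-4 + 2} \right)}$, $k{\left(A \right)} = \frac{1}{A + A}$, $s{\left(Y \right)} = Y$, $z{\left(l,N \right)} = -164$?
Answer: $\frac{1007916}{12791} \approx 78.799$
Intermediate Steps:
$k{\left(A \right)} = \frac{1}{2 A}$
$O = -2$ ($O = \left(\sqrt{-4 + 2}\right)^{2} = \left(\sqrt{-2}\right)^{2} = \left(i \sqrt{2}\right)^{2} = -2$)
$\frac{\left(-19\right) 680 + O}{z{\left(150,127 \right)} + k{\left(39 \right)}} = \frac{\left(-19\right) 680 - 2}{-164 + \frac{1}{2 \cdot 39}} = \frac{-12920 - 2}{-164 + \frac{1}{2} \cdot \frac{1}{39}} = - \frac{12922}{-164 + \frac{1}{78}} = - \frac{12922}{- \frac{12791}{78}} = \left(-12922\right) \left(- \frac{78}{12791}\right) = \frac{1007916}{12791}$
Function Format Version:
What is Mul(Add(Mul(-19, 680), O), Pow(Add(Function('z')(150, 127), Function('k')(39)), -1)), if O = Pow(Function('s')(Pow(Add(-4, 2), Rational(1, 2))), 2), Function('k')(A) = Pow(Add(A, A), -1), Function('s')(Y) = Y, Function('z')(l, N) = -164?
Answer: Rational(1007916, 12791) ≈ 78.799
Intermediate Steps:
Function('k')(A) = Mul(Rational(1, 2), Pow(A, -1)) (Function('k')(A) = Pow(Mul(2, A), -1) = Mul(Rational(1, 2), Pow(A, -1)))
O = -2 (O = Pow(Pow(Add(-4, 2), Rational(1, 2)), 2) = Pow(Pow(-2, Rational(1, 2)), 2) = Pow(Mul(I, Pow(2, Rational(1, 2))), 2) = -2)
Mul(Add(Mul(-19, 680), O), Pow(Add(Function('z')(150, 127), Function('k')(39)), -1)) = Mul(Add(Mul(-19, 680), -2), Pow(Add(-164, Mul(Rational(1, 2), Pow(39, -1))), -1)) = Mul(Add(-12920, -2), Pow(Add(-164, Mul(Rational(1, 2), Rational(1, 39))), -1)) = Mul(-12922, Pow(Add(-164, Rational(1, 78)), -1)) = Mul(-12922, Pow(Rational(-12791, 78), -1)) = Mul(-12922, Rational(-78, 12791)) = Rational(1007916, 12791)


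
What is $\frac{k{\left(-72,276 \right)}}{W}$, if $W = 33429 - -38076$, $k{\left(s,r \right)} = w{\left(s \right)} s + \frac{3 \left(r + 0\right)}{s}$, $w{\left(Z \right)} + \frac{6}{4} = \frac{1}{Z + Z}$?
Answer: $\frac{97}{71505} \approx 0.0013565$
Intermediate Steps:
$w{\left(Z \right)} = - \frac{3}{2} + \frac{1}{2 Z}$ ($w{\left(Z \right)} = - \frac{3}{2} + \frac{1}{Z + Z} = - \frac{3}{2} + \frac{1}{2 Z}$)
$k{\left(s,r \right)} = \frac{1}{2} - \frac{3 s}{2} + \frac{3 r}{s}$ ($k{\left(s,r \right)} = \frac{1 - 3 s}{2 s} s + \frac{3 \left(r + 0\right)}{s} = \left(\frac{1}{2} - \frac{3 s}{2}\right) + \frac{3 r}{s} = \frac{1}{2} - \frac{3 s}{2} + \frac{3 r}{s}$)
$W = 71505$ ($W = 33429 + 38076 = 71505$)
$\frac{k{\left(-72,276 \right)}}{W} = \frac{\frac{1}{2} \frac{1}{-72} \left(6 \cdot 276 - 72 \left(1 - -216\right)\right)}{71505} = \frac{1}{2} \left(- \frac{1}{72}\right) \left(1656 - 72 \left(1 + 216\right)\right) \frac{1}{71505} = \frac{1}{2} \left(- \frac{1}{72}\right) \left(1656 - 15624\right) \frac{1}{71505} = \frac{1}{2} \left(- \frac{1}{72}\right) \left(-13968\right) \frac{1}{71505} = 97 \cdot \frac{1}{71505} = \frac{97}{71505}$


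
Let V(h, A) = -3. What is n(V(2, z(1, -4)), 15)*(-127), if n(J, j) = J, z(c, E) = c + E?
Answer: 381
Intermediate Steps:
z(c, E) = E + c
n(V(2, z(1, -4)), 15)*(-127) = -3*(-127) = 381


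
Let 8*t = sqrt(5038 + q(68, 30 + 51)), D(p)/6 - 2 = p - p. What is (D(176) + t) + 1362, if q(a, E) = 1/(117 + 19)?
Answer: 1374 + sqrt(23295746)/544 ≈ 1382.9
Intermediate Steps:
D(p) = 12 (D(p) = 12 + 6*(p - p) = 12 + 6*0 = 12 + 0 = 12)
q(a, E) = 1/136
t = sqrt(23295746)/544 (t = sqrt(5038 + 1/136)/8 = sqrt(685169/136)/8 = (sqrt(23295746)/68)/8 = sqrt(23295746)/544 ≈ 8.8724)
(D(176) + t) + 1362 = (12 + sqrt(23295746)/544) + 1362 = 1374 + sqrt(23295746)/544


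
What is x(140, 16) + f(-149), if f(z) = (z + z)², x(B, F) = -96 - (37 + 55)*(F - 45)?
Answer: 91376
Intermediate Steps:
x(B, F) = 4044 - 92*F (x(B, F) = -96 - 92*(-45 + F) = -96 - (-4140 + 92*F) = -96 + (4140 - 92*F) = 4044 - 92*F)
f(z) = 4*z² (f(z) = (2*z)² = 4*z²)
x(140, 16) + f(-149) = (4044 - 92*16) + 4*(-149)² = (4044 - 1472) + 4*22201 = 2572 + 88804 = 91376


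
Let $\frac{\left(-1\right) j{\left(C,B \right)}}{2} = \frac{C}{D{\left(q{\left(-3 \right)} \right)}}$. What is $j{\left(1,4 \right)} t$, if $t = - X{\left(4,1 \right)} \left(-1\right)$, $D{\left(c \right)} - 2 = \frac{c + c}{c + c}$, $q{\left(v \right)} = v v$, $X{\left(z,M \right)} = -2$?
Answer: $\frac{4}{3} \approx 1.3333$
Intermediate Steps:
$q{\left(v \right)} = v^{2}$
$D{\left(c \right)} = 3$ ($D{\left(c \right)} = 2 + \frac{c + c}{c + c} = 2 + \frac{2 c}{2 c} = 2 + 2 c \frac{1}{2 c} = 2 + 1 = 3$)
$j{\left(C,B \right)} = - \frac{2 C}{3}$ ($j{\left(C,B \right)} = - 2 \frac{C}{3} = - \frac{2 C}{3}$)
$t = -2$ ($t = \left(-1\right) \left(-2\right) \left(-1\right) = 2 \left(-1\right) = -2$)
$j{\left(1,4 \right)} t = \left(- \frac{2}{3}\right) 1 \left(-2\right) = \left(- \frac{2}{3}\right) \left(-2\right) = \frac{4}{3}$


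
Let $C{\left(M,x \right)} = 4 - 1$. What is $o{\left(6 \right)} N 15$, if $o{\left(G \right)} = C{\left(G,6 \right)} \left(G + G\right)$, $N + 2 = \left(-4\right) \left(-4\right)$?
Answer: $7560$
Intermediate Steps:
$N = 14$ ($N = -2 - -16 = -2 + 16 = 14$)
$C{\left(M,x \right)} = 3$ ($C{\left(M,x \right)} = 4 - 1 = 3$)
$o{\left(G \right)} = 6 G$ ($o{\left(G \right)} = 3 \left(G + G\right) = 3 \cdot 2 G = 6 G$)
$o{\left(6 \right)} N 15 = 6 \cdot 6 \cdot 14 \cdot 15 = 36 \cdot 14 \cdot 15 = 504 \cdot 15 = 7560$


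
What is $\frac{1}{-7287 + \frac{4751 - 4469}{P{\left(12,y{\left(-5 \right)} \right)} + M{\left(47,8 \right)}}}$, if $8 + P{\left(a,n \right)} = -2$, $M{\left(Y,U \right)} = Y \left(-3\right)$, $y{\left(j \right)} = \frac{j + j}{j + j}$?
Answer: $- \frac{151}{1100619} \approx -0.0001372$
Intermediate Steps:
$y{\left(j \right)} = 1$ ($y{\left(j \right)} = \frac{2 j}{2 j} = 2 j \frac{1}{2 j} = 1$)
$M{\left(Y,U \right)} = - 3 Y$
$P{\left(a,n \right)} = -10$ ($P{\left(a,n \right)} = -8 - 2 = -10$)
$\frac{1}{-7287 + \frac{4751 - 4469}{P{\left(12,y{\left(-5 \right)} \right)} + M{\left(47,8 \right)}}} = \frac{1}{-7287 + \frac{4751 - 4469}{-10 - 141}} = \frac{1}{-7287 + \frac{282}{-10 - 141}} = \frac{1}{-7287 + \frac{282}{-151}} = \frac{1}{-7287 + 282 \left(- \frac{1}{151}\right)} = \frac{1}{-7287 - \frac{282}{151}} = \frac{1}{- \frac{1100619}{151}} = - \frac{151}{1100619}$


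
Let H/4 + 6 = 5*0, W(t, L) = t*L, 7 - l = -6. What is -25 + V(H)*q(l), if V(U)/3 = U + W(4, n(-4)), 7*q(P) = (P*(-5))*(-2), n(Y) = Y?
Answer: -15775/7 ≈ -2253.6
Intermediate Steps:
l = 13 (l = 7 - 1*(-6) = 7 + 6 = 13)
W(t, L) = L*t
q(P) = 10*P/7 (q(P) = ((P*(-5))*(-2))/7 = (-5*P*(-2))/7 = (10*P)/7 = 10*P/7)
H = -24 (H = -24 + 4*(5*0) = -24 + 4*0 = -24 + 0 = -24)
V(U) = -48 + 3*U (V(U) = 3*(U - 4*4) = 3*(U - 16) = 3*(-16 + U) = -48 + 3*U)
-25 + V(H)*q(l) = -25 + (-48 + 3*(-24))*((10/7)*13) = -25 + (-48 - 72)*(130/7) = -25 - 120*130/7 = -25 - 15600/7 = -15775/7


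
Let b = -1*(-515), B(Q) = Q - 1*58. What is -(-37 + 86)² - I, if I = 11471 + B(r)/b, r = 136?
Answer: -7144158/515 ≈ -13872.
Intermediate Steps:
B(Q) = -58 + Q (B(Q) = Q - 58 = -58 + Q)
b = 515
I = 5907643/515 (I = 11471 + (-58 + 136)/515 = 11471 + 78*(1/515) = 11471 + 78/515 = 5907643/515 ≈ 11471.)
-(-37 + 86)² - I = -(-37 + 86)² - 1*5907643/515 = -1*49² - 5907643/515 = -1*2401 - 5907643/515 = -2401 - 5907643/515 = -7144158/515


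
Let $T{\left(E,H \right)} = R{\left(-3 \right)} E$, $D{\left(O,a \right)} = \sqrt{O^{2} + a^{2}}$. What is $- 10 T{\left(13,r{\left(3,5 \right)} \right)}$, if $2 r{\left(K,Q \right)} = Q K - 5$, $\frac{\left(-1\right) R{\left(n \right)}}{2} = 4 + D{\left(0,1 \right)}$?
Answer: $1300$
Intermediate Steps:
$R{\left(n \right)} = -10$ ($R{\left(n \right)} = - 2 \left(4 + \sqrt{0^{2} + 1^{2}}\right) = - 2 \left(4 + \sqrt{0 + 1}\right) = - 2 \left(4 + \sqrt{1}\right) = - 2 \left(4 + 1\right) = \left(-2\right) 5 = -10$)
$r{\left(K,Q \right)} = - \frac{5}{2} + \frac{K Q}{2}$ ($r{\left(K,Q \right)} = \frac{Q K - 5}{2} = \frac{K Q - 5}{2} = \frac{-5 + K Q}{2} = - \frac{5}{2} + \frac{K Q}{2}$)
$T{\left(E,H \right)} = - 10 E$
$- 10 T{\left(13,r{\left(3,5 \right)} \right)} = - 10 \left(\left(-10\right) 13\right) = \left(-10\right) \left(-130\right) = 1300$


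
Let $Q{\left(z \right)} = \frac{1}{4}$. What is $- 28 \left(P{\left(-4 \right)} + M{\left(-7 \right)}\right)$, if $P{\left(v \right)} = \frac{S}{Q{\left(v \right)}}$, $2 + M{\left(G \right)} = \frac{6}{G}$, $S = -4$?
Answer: $528$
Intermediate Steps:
$Q{\left(z \right)} = \frac{1}{4}$
$M{\left(G \right)} = -2 + \frac{6}{G}$
$P{\left(v \right)} = -16$ ($P{\left(v \right)} = - 4 \frac{1}{\frac{1}{4}} = \left(-4\right) 4 = -16$)
$- 28 \left(P{\left(-4 \right)} + M{\left(-7 \right)}\right) = - 28 \left(-16 - \left(2 - \frac{6}{-7}\right)\right) = - 28 \left(-16 + \left(-2 + 6 \left(- \frac{1}{7}\right)\right)\right) = - 28 \left(-16 - \frac{20}{7}\right) = \left(-28\right) \left(- \frac{132}{7}\right) = 528$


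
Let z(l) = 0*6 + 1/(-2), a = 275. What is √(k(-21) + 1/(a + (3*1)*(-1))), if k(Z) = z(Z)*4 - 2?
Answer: I*√18479/68 ≈ 1.9991*I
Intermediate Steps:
z(l) = -½ (z(l) = 0 + 1*(-½) = 0 - ½ = -½)
k(Z) = -4 (k(Z) = -½*4 - 2 = -2 - 2 = -4)
√(k(-21) + 1/(a + (3*1)*(-1))) = √(-4 + 1/(275 + (3*1)*(-1))) = √(-4 + 1/(275 + 3*(-1))) = √(-4 + 1/(275 - 3)) = √(-4 + 1/272) = √(-1087/272) = I*√18479/68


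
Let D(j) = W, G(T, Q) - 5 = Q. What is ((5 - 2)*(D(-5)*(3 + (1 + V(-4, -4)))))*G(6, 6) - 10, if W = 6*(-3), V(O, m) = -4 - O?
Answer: -2386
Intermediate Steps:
G(T, Q) = 5 + Q
W = -18
D(j) = -18
((5 - 2)*(D(-5)*(3 + (1 + V(-4, -4)))))*G(6, 6) - 10 = ((5 - 2)*(-18*(3 + (1 + (-4 - 1*(-4))))))*(5 + 6) - 10 = (3*(-18*(3 + (1 + (-4 + 4)))))*11 - 10 = (3*(-18*(3 + (1 + 0))))*11 - 10 = (3*(-18*(3 + 1)))*11 - 10 = (3*(-18*4))*11 - 10 = (3*(-72))*11 - 10 = -216*11 - 10 = -2376 - 10 = -2386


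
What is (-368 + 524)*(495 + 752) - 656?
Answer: 193876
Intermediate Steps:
(-368 + 524)*(495 + 752) - 656 = 156*1247 - 656 = 194532 - 656 = 193876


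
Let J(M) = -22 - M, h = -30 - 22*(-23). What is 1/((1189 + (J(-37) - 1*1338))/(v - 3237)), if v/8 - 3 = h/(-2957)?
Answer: 9504649/396238 ≈ 23.987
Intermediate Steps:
h = 476 (h = -30 + 506 = 476)
v = 67160/2957 (v = 24 + 8*(476/(-2957)) = 24 + 8*(476*(-1/2957)) = 24 + 8*(-476/2957) = 24 - 3808/2957 = 67160/2957 ≈ 22.712)
1/((1189 + (J(-37) - 1*1338))/(v - 3237)) = 1/((1189 + ((-22 - 1*(-37)) - 1*1338))/(67160/2957 - 3237)) = 1/((1189 + ((-22 + 37) - 1338))/(-9504649/2957)) = 1/((1189 + (15 - 1338))*(-2957/9504649)) = 1/((1189 - 1323)*(-2957/9504649)) = 1/(-134*(-2957/9504649)) = 1/(396238/9504649) = 9504649/396238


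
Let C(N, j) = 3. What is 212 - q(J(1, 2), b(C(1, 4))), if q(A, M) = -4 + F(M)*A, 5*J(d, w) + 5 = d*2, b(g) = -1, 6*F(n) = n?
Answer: 2159/10 ≈ 215.90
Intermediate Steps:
F(n) = n/6
J(d, w) = -1 + 2*d/5 (J(d, w) = -1 + (d*2)/5 = -1 + (2*d)/5 = -1 + 2*d/5)
q(A, M) = -4 + A*M/6 (q(A, M) = -4 + (M/6)*A = -4 + A*M/6)
212 - q(J(1, 2), b(C(1, 4))) = 212 - (-4 + (⅙)*(-1 + (⅖)*1)*(-1)) = 212 - (-4 + (⅙)*(-1 + ⅖)*(-1)) = 212 - (-4 + (⅙)*(-⅗)*(-1)) = 212 - (-4 + ⅒) = 212 - 1*(-39/10) = 212 + 39/10 = 2159/10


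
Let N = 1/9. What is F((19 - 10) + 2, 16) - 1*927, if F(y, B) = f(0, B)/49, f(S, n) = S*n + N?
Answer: -408806/441 ≈ -927.00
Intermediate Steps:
N = ⅑ ≈ 0.11111
f(S, n) = ⅑ + S*n (f(S, n) = S*n + ⅑ = ⅑ + S*n)
F(y, B) = 1/441 (F(y, B) = (⅑ + 0*B)/49 = (⅑ + 0)*(1/49) = (⅑)*(1/49) = 1/441)
F((19 - 10) + 2, 16) - 1*927 = 1/441 - 1*927 = 1/441 - 927 = -408806/441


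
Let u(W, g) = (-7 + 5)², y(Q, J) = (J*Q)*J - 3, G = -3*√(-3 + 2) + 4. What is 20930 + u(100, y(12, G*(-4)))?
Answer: 20934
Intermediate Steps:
G = 4 - 3*I (G = -3*I + 4 = 4 - 3*I ≈ 4.0 - 3.0*I)
y(Q, J) = -3 + Q*J² (y(Q, J) = Q*J² - 3 = -3 + Q*J²)
u(W, g) = 4 (u(W, g) = (-2)² = 4)
20930 + u(100, y(12, G*(-4))) = 20930 + 4 = 20934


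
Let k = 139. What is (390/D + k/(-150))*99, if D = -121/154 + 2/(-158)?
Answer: -2139183321/44150 ≈ -48453.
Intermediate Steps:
D = -883/1106 (D = -121*1/154 + 2*(-1/158) = -11/14 - 1/79 = -883/1106 ≈ -0.79837)
(390/D + k/(-150))*99 = (390/(-883/1106) + 139/(-150))*99 = (390*(-1106/883) + 139*(-1/150))*99 = (-431340/883 - 139/150)*99 = -64823737/132450*99 = -2139183321/44150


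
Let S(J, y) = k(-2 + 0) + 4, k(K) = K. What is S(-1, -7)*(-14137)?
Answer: -28274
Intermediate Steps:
S(J, y) = 2 (S(J, y) = (-2 + 0) + 4 = -2 + 4 = 2)
S(-1, -7)*(-14137) = 2*(-14137) = -28274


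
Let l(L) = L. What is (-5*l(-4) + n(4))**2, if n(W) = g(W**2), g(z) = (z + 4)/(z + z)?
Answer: 27225/64 ≈ 425.39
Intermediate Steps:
g(z) = (4 + z)/(2*z) (g(z) = (4 + z)/((2*z)) = (4 + z)*(1/(2*z)) = (4 + z)/(2*z))
n(W) = (4 + W**2)/(2*W**2) (n(W) = (4 + W**2)/(2*(W**2)) = (4 + W**2)/(2*W**2))
(-5*l(-4) + n(4))**2 = (-5*(-4) + (1/2 + 2/4**2))**2 = (20 + (1/2 + 2*(1/16)))**2 = (20 + (1/2 + 1/8))**2 = (20 + 5/8)**2 = (165/8)**2 = 27225/64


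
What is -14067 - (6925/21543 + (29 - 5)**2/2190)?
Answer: -110616159818/7863195 ≈ -14068.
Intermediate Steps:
-14067 - (6925/21543 + (29 - 5)**2/2190) = -14067 - (6925*(1/21543) + 24**2*(1/2190)) = -14067 - (6925/21543 + 576*(1/2190)) = -14067 - (6925/21543 + 96/365) = -14067 - 1*4595753/7863195 = -14067 - 4595753/7863195 = -110616159818/7863195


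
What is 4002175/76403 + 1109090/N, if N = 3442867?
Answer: 13863694038995/263045367401 ≈ 52.705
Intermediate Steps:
4002175/76403 + 1109090/N = 4002175/76403 + 1109090/3442867 = 13863694038995/263045367401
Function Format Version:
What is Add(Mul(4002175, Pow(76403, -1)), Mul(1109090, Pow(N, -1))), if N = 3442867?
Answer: Rational(13863694038995, 263045367401) ≈ 52.705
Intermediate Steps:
Add(Mul(4002175, Pow(76403, -1)), Mul(1109090, Pow(N, -1))) = Add(Mul(4002175, Pow(76403, -1)), Mul(1109090, Pow(3442867, -1))) = Add(Mul(4002175, Rational(1, 76403)), Mul(1109090, Rational(1, 3442867))) = Add(Rational(4002175, 76403), Rational(1109090, 3442867)) = Rational(13863694038995, 263045367401)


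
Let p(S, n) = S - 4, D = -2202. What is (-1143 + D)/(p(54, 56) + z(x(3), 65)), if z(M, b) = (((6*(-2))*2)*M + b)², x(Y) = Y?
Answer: -1115/33 ≈ -33.788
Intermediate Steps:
p(S, n) = -4 + S
z(M, b) = (b - 24*M)² (z(M, b) = ((-12*2)*M + b)² = (-24*M + b)² = (b - 24*M)²)
(-1143 + D)/(p(54, 56) + z(x(3), 65)) = (-1143 - 2202)/((-4 + 54) + (-1*65 + 24*3)²) = -3345/(50 + (-65 + 72)²) = -3345/(50 + 7²) = -3345/(50 + 49) = -3345/99 = -3345*1/99 = -1115/33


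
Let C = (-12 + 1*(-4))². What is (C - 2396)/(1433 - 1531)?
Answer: 1070/49 ≈ 21.837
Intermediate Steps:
C = 256 (C = (-12 - 4)² = (-16)² = 256)
(C - 2396)/(1433 - 1531) = (256 - 2396)/(1433 - 1531) = -2140/(-98) = -2140*(-1/98) = 1070/49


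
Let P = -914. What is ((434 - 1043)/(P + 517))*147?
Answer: 89523/397 ≈ 225.50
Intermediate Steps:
((434 - 1043)/(P + 517))*147 = ((434 - 1043)/(-914 + 517))*147 = -609/(-397)*147 = -609*(-1/397)*147 = (609/397)*147 = 89523/397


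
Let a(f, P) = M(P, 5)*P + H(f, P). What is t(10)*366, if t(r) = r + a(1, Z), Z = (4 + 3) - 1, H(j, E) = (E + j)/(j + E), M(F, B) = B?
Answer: 15006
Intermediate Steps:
H(j, E) = 1 (H(j, E) = (E + j)/(E + j) = 1)
Z = 6 (Z = 7 - 1 = 6)
a(f, P) = 1 + 5*P (a(f, P) = 5*P + 1 = 1 + 5*P)
t(r) = 31 + r (t(r) = r + (1 + 5*6) = r + (1 + 30) = r + 31 = 31 + r)
t(10)*366 = (31 + 10)*366 = 41*366 = 15006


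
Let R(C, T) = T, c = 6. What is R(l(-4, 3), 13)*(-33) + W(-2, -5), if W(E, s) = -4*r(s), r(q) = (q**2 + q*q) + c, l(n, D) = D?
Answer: -653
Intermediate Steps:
r(q) = 6 + 2*q**2 (r(q) = (q**2 + q*q) + 6 = (q**2 + q**2) + 6 = 2*q**2 + 6 = 6 + 2*q**2)
W(E, s) = -24 - 8*s**2 (W(E, s) = -4*(6 + 2*s**2) = -24 - 8*s**2)
R(l(-4, 3), 13)*(-33) + W(-2, -5) = 13*(-33) + (-24 - 8*(-5)**2) = -429 + (-24 - 8*25) = -429 + (-24 - 200) = -429 - 224 = -653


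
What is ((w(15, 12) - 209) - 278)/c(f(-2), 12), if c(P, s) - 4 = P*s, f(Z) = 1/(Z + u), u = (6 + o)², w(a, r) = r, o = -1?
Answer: -10925/104 ≈ -105.05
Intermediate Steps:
u = 25 (u = (6 - 1)² = 5² = 25)
f(Z) = 1/(25 + Z) (f(Z) = 1/(Z + 25) = 1/(25 + Z))
c(P, s) = 4 + P*s
((w(15, 12) - 209) - 278)/c(f(-2), 12) = ((12 - 209) - 278)/(4 + 12/(25 - 2)) = (-197 - 278)/(4 + 12/23) = -475/(4 + (1/23)*12) = -475/(4 + 12/23) = -475/104/23 = -475*23/104 = -10925/104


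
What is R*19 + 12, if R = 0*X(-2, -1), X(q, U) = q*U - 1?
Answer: 12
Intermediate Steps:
X(q, U) = -1 + U*q (X(q, U) = U*q - 1 = -1 + U*q)
R = 0 (R = 0*(-1 - 1*(-2)) = 0*(-1 + 2) = 0*1 = 0)
R*19 + 12 = 0*19 + 12 = 0 + 12 = 12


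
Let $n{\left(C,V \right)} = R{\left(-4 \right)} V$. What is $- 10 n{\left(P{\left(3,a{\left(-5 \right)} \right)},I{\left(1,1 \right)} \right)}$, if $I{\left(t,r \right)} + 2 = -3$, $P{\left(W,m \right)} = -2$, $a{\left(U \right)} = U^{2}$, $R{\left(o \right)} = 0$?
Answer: $0$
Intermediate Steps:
$I{\left(t,r \right)} = -5$ ($I{\left(t,r \right)} = -2 - 3 = -5$)
$n{\left(C,V \right)} = 0$ ($n{\left(C,V \right)} = 0 V = 0$)
$- 10 n{\left(P{\left(3,a{\left(-5 \right)} \right)},I{\left(1,1 \right)} \right)} = \left(-10\right) 0 = 0$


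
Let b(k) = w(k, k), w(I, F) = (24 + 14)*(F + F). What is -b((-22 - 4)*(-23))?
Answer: -45448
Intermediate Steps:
w(I, F) = 76*F (w(I, F) = 38*(2*F) = 76*F)
b(k) = 76*k
-b((-22 - 4)*(-23)) = -76*(-22 - 4)*(-23) = -76*(-26*(-23)) = -76*598 = -1*45448 = -45448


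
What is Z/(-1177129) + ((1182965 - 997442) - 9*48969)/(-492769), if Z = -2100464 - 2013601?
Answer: 2327684662527/580052680201 ≈ 4.0129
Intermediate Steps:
Z = -4114065
Z/(-1177129) + ((1182965 - 997442) - 9*48969)/(-492769) = -4114065/(-1177129) + ((1182965 - 997442) - 9*48969)/(-492769) = -4114065*(-1/1177129) + (185523 - 440721)*(-1/492769) = 4114065/1177129 - 255198*(-1/492769) = 4114065/1177129 + 255198/492769 = 2327684662527/580052680201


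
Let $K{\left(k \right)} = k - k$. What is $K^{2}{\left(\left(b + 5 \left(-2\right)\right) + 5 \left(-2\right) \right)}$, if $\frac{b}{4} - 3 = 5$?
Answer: $0$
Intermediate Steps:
$b = 32$ ($b = 12 + 4 \cdot 5 = 12 + 20 = 32$)
$K{\left(k \right)} = 0$
$K^{2}{\left(\left(b + 5 \left(-2\right)\right) + 5 \left(-2\right) \right)} = 0^{2} = 0$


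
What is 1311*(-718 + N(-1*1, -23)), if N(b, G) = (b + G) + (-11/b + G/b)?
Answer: -928188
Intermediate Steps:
N(b, G) = G + b - 11/b + G/b (N(b, G) = (G + b) + (-11/b + G/b) = G + b - 11/b + G/b)
1311*(-718 + N(-1*1, -23)) = 1311*(-718 + (-11 - 23 + (-1*1)*(-23 - 1*1))/((-1*1))) = 1311*(-718 + (-11 - 23 - (-23 - 1))/(-1)) = 1311*(-718 - (-11 - 23 - 1*(-24))) = 1311*(-718 - (-11 - 23 + 24)) = 1311*(-718 - 1*(-10)) = 1311*(-718 + 10) = 1311*(-708) = -928188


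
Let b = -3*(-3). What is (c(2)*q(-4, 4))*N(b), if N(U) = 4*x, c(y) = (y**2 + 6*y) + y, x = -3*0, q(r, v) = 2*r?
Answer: 0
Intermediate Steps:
x = 0
b = 9
c(y) = y**2 + 7*y
N(U) = 0 (N(U) = 4*0 = 0)
(c(2)*q(-4, 4))*N(b) = ((2*(7 + 2))*(2*(-4)))*0 = ((2*9)*(-8))*0 = (18*(-8))*0 = -144*0 = 0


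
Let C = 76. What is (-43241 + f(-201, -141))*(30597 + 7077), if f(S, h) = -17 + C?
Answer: -1626838668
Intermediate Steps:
f(S, h) = 59 (f(S, h) = -17 + 76 = 59)
(-43241 + f(-201, -141))*(30597 + 7077) = (-43241 + 59)*(30597 + 7077) = -43182*37674 = -1626838668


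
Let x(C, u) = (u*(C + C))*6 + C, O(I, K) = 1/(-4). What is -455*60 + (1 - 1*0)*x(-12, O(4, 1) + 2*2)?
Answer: -27852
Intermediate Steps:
O(I, K) = -¼
x(C, u) = C + 12*C*u (x(C, u) = (u*(2*C))*6 + C = (2*C*u)*6 + C = 12*C*u + C = C + 12*C*u)
-455*60 + (1 - 1*0)*x(-12, O(4, 1) + 2*2) = -455*60 + (1 - 1*0)*(-12*(1 + 12*(-¼ + 2*2))) = -27300 + (1 + 0)*(-12*(1 + 12*(-¼ + 4))) = -27300 + 1*(-12*(1 + 12*(15/4))) = -27300 + 1*(-12*(1 + 45)) = -27300 + 1*(-12*46) = -27300 + 1*(-552) = -27300 - 552 = -27852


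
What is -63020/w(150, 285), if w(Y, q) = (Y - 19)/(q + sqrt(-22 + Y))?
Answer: -17960700/131 - 504160*sqrt(2)/131 ≈ -1.4255e+5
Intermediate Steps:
w(Y, q) = (-19 + Y)/(q + sqrt(-22 + Y))
-63020/w(150, 285) = -63020*(285 + sqrt(-22 + 150))/(-19 + 150) = -(17960700/131 + 504160*sqrt(2)/131) = -63020*(285/131 + 8*sqrt(2)/131) = -17960700/131 - 504160*sqrt(2)/131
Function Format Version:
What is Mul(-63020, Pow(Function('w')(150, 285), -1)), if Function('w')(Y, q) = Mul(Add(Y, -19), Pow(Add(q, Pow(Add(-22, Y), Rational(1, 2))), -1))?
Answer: Add(Rational(-17960700, 131), Mul(Rational(-504160, 131), Pow(2, Rational(1, 2)))) ≈ -1.4255e+5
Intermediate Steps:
Function('w')(Y, q) = Mul(Pow(Add(q, Pow(Add(-22, Y), Rational(1, 2))), -1), Add(-19, Y)) (Function('w')(Y, q) = Mul(Add(-19, Y), Pow(Add(q, Pow(Add(-22, Y), Rational(1, 2))), -1)) = Mul(Pow(Add(q, Pow(Add(-22, Y), Rational(1, 2))), -1), Add(-19, Y)))
Mul(-63020, Pow(Function('w')(150, 285), -1)) = Mul(-63020, Pow(Mul(Pow(Add(285, Pow(Add(-22, 150), Rational(1, 2))), -1), Add(-19, 150)), -1)) = Mul(-63020, Pow(Mul(Pow(Add(285, Pow(128, Rational(1, 2))), -1), 131), -1)) = Mul(-63020, Pow(Mul(Pow(Add(285, Mul(8, Pow(2, Rational(1, 2)))), -1), 131), -1)) = Mul(-63020, Pow(Mul(131, Pow(Add(285, Mul(8, Pow(2, Rational(1, 2)))), -1)), -1)) = Mul(-63020, Add(Rational(285, 131), Mul(Rational(8, 131), Pow(2, Rational(1, 2))))) = Add(Rational(-17960700, 131), Mul(Rational(-504160, 131), Pow(2, Rational(1, 2))))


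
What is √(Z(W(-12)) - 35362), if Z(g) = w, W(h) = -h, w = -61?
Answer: I*√35423 ≈ 188.21*I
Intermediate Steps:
Z(g) = -61
√(Z(W(-12)) - 35362) = √(-61 - 35362) = √(-35423) = I*√35423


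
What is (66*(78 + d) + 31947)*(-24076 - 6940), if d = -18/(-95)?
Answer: -109338006408/95 ≈ -1.1509e+9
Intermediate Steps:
d = 18/95 (d = -18*(-1)/95 = -1*(-18/95) = 18/95 ≈ 0.18947)
(66*(78 + d) + 31947)*(-24076 - 6940) = (66*(78 + 18/95) + 31947)*(-24076 - 6940) = (66*(7428/95) + 31947)*(-31016) = (490248/95 + 31947)*(-31016) = (3525213/95)*(-31016) = -109338006408/95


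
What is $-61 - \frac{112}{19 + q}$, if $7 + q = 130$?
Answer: $- \frac{4387}{71} \approx -61.789$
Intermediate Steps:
$q = 123$ ($q = -7 + 130 = 123$)
$-61 - \frac{112}{19 + q} = -61 - \frac{112}{19 + 123} = -61 - \frac{112}{142} = -61 - \frac{56}{71} = - \frac{4387}{71}$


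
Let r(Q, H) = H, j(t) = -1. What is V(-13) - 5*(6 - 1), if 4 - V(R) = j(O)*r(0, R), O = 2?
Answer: -34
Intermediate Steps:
V(R) = 4 + R (V(R) = 4 - (-1)*R = 4 + R)
V(-13) - 5*(6 - 1) = (4 - 13) - 5*(6 - 1) = -9 - 5*5 = -9 - 25 = -34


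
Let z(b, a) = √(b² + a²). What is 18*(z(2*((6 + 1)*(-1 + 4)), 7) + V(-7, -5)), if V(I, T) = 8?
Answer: 144 + 126*√37 ≈ 910.43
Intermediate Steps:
z(b, a) = √(a² + b²)
18*(z(2*((6 + 1)*(-1 + 4)), 7) + V(-7, -5)) = 18*(√(7² + (2*((6 + 1)*(-1 + 4)))²) + 8) = 18*(√(49 + (2*(7*3))²) + 8) = 18*(√(49 + (2*21)²) + 8) = 18*(√(49 + 42²) + 8) = 18*(√(49 + 1764) + 8) = 18*(√1813 + 8) = 18*(7*√37 + 8) = 18*(8 + 7*√37) = 144 + 126*√37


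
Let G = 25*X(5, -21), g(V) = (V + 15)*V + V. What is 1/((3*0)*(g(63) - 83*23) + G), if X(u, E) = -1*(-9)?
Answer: 1/225 ≈ 0.0044444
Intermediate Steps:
X(u, E) = 9
g(V) = V + V*(15 + V) (g(V) = (15 + V)*V + V = V*(15 + V) + V = V + V*(15 + V))
G = 225 (G = 25*9 = 225)
1/((3*0)*(g(63) - 83*23) + G) = 1/((3*0)*(63*(16 + 63) - 83*23) + 225) = 1/(0*(63*79 - 1909) + 225) = 1/(0*(4977 - 1909) + 225) = 1/(0*3068 + 225) = 1/(0 + 225) = 1/225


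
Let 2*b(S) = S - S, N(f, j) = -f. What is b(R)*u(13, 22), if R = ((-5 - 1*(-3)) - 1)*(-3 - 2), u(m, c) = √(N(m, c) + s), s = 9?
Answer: 0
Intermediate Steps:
u(m, c) = √(9 - m) (u(m, c) = √(-m + 9) = √(9 - m))
R = 15 (R = ((-5 + 3) - 1)*(-5) = (-2 - 1)*(-5) = -3*(-5) = 15)
b(S) = 0 (b(S) = (S - S)/2 = (½)*0 = 0)
b(R)*u(13, 22) = 0*√(9 - 1*13) = 0*√(9 - 13) = 0*√(-4) = 0*(2*I) = 0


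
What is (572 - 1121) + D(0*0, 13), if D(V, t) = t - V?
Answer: -536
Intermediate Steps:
(572 - 1121) + D(0*0, 13) = (572 - 1121) + (13 - 0*0) = -549 + (13 - 1*0) = -549 + (13 + 0) = -549 + 13 = -536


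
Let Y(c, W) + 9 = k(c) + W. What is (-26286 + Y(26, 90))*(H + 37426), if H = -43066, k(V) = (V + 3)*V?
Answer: 143543640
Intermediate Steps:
k(V) = V*(3 + V) (k(V) = (3 + V)*V = V*(3 + V))
Y(c, W) = -9 + W + c*(3 + c) (Y(c, W) = -9 + (c*(3 + c) + W) = -9 + (W + c*(3 + c)) = -9 + W + c*(3 + c))
(-26286 + Y(26, 90))*(H + 37426) = (-26286 + (-9 + 90 + 26*(3 + 26)))*(-43066 + 37426) = (-26286 + (-9 + 90 + 26*29))*(-5640) = (-26286 + (-9 + 90 + 754))*(-5640) = (-26286 + 835)*(-5640) = -25451*(-5640) = 143543640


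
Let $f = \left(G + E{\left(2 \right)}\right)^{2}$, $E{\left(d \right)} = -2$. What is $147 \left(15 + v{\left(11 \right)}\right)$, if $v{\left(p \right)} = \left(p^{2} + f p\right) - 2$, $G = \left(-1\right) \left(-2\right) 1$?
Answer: $19698$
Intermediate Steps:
$G = 2$ ($G = 2 \cdot 1 = 2$)
$f = 0$ ($f = \left(2 - 2\right)^{2} = 0^{2} = 0$)
$v{\left(p \right)} = -2 + p^{2}$ ($v{\left(p \right)} = \left(p^{2} + 0 p\right) - 2 = \left(p^{2} + 0\right) - 2 = p^{2} - 2 = -2 + p^{2}$)
$147 \left(15 + v{\left(11 \right)}\right) = 147 \left(15 - \left(2 - 11^{2}\right)\right) = 147 \left(15 + \left(-2 + 121\right)\right) = 147 \left(15 + 119\right) = 147 \cdot 134 = 19698$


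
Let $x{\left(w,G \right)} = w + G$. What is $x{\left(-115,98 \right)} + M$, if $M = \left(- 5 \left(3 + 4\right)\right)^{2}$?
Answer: $1208$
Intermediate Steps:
$x{\left(w,G \right)} = G + w$
$M = 1225$ ($M = \left(\left(-5\right) 7\right)^{2} = \left(-35\right)^{2} = 1225$)
$x{\left(-115,98 \right)} + M = \left(98 - 115\right) + 1225 = -17 + 1225 = 1208$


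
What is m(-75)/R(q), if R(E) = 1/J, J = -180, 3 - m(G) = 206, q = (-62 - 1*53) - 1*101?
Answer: 36540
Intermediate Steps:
q = -216 (q = (-62 - 53) - 101 = -115 - 101 = -216)
m(G) = -203 (m(G) = 3 - 1*206 = 3 - 206 = -203)
R(E) = -1/180 (R(E) = 1/(-180) = -1/180)
m(-75)/R(q) = -203/(-1/180) = -203*(-180) = 36540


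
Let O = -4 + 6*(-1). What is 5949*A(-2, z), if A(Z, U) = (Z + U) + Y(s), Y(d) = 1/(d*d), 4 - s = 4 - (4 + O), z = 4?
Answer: 48253/4 ≈ 12063.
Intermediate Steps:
O = -10 (O = -4 - 6 = -10)
s = -6 (s = 4 - (4 - (4 - 10)) = 4 - (4 - 1*(-6)) = 4 - (4 + 6) = 4 - 1*10 = 4 - 10 = -6)
Y(d) = d⁻² (Y(d) = 1/(d²) = d⁻²)
A(Z, U) = 1/36 + U + Z (A(Z, U) = (Z + U) + (-6)⁻² = (U + Z) + 1/36 = 1/36 + U + Z)
5949*A(-2, z) = 5949*(1/36 + 4 - 2) = 5949*(73/36) = 48253/4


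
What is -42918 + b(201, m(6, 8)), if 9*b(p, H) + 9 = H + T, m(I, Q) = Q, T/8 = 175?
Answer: -384863/9 ≈ -42763.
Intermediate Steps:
T = 1400 (T = 8*175 = 1400)
b(p, H) = 1391/9 + H/9 (b(p, H) = -1 + (H + 1400)/9 = -1 + (1400 + H)/9 = -1 + (1400/9 + H/9) = 1391/9 + H/9)
-42918 + b(201, m(6, 8)) = -42918 + (1391/9 + (1/9)*8) = -42918 + (1391/9 + 8/9) = -42918 + 1399/9 = -384863/9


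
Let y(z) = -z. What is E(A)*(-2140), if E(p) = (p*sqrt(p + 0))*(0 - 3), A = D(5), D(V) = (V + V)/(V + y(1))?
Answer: 8025*sqrt(10) ≈ 25377.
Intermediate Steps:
D(V) = 2*V/(-1 + V) (D(V) = (V + V)/(V - 1*1) = (2*V)/(V - 1) = (2*V)/(-1 + V) = 2*V/(-1 + V))
A = 5/2 (A = 2*5/(-1 + 5) = 2*5/4 = 2*5*(1/4) = 5/2 ≈ 2.5000)
E(p) = -3*p**(3/2) (E(p) = (p*sqrt(p))*(-3) = p**(3/2)*(-3) = -3*p**(3/2))
E(A)*(-2140) = -15*sqrt(10)/4*(-2140) = 8025*sqrt(10)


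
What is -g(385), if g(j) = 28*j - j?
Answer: -10395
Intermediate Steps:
g(j) = 27*j
-g(385) = -27*385 = -1*10395 = -10395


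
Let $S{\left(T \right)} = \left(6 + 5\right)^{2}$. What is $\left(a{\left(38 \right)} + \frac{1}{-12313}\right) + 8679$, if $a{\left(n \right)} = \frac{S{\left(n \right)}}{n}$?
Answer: $\frac{4062341861}{467894} \approx 8682.2$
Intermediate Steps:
$S{\left(T \right)} = 121$ ($S{\left(T \right)} = 11^{2} = 121$)
$a{\left(n \right)} = \frac{121}{n}$
$\left(a{\left(38 \right)} + \frac{1}{-12313}\right) + 8679 = \left(\frac{121}{38} + \frac{1}{-12313}\right) + 8679 = \left(121 \cdot \frac{1}{38} - \frac{1}{12313}\right) + 8679 = \left(\frac{121}{38} - \frac{1}{12313}\right) + 8679 = \frac{1489835}{467894} + 8679 = \frac{4062341861}{467894}$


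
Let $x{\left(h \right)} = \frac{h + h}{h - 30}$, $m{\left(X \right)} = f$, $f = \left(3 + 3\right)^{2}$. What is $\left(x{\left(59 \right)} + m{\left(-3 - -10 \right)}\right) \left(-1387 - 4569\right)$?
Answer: $- \frac{6920872}{29} \approx -2.3865 \cdot 10^{5}$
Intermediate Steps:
$f = 36$ ($f = 6^{2} = 36$)
$m{\left(X \right)} = 36$
$x{\left(h \right)} = \frac{2 h}{-30 + h}$
$\left(x{\left(59 \right)} + m{\left(-3 - -10 \right)}\right) \left(-1387 - 4569\right) = \left(2 \cdot 59 \frac{1}{-30 + 59} + 36\right) \left(-1387 - 4569\right) = \left(2 \cdot 59 \cdot \frac{1}{29} + 36\right) \left(-5956\right) = \left(\frac{118}{29} + 36\right) \left(-5956\right) = \frac{1162}{29} \left(-5956\right) = - \frac{6920872}{29}$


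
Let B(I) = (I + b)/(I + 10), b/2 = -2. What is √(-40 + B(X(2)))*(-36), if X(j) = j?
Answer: -6*I*√1446 ≈ -228.16*I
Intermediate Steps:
b = -4 (b = 2*(-2) = -4)
B(I) = (-4 + I)/(10 + I) (B(I) = (I - 4)/(I + 10) = (-4 + I)/(10 + I))
√(-40 + B(X(2)))*(-36) = √(-40 + (-4 + 2)/(10 + 2))*(-36) = √(-40 - 2/12)*(-36) = √(-40 + (1/12)*(-2))*(-36) = √(-40 - ⅙)*(-36) = √(-241/6)*(-36) = (I*√1446/6)*(-36) = -6*I*√1446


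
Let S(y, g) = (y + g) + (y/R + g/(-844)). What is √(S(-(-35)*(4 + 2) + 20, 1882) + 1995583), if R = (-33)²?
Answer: √387419543853062/13926 ≈ 1413.4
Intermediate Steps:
R = 1089
S(y, g) = 843*g/844 + 1090*y/1089 (S(y, g) = (y + g) + (y/1089 + g/(-844)) = (g + y) + (y*(1/1089) + g*(-1/844)) = (g + y) + (y/1089 - g/844) = (g + y) + (-g/844 + y/1089) = 843*g/844 + 1090*y/1089)
√(S(-(-35)*(4 + 2) + 20, 1882) + 1995583) = √(((843/844)*1882 + 1090*(-(-35)*(4 + 2) + 20)/1089) + 1995583) = √((793263/422 + 1090*(-(-35)*6 + 20)/1089) + 1995583) = √((793263/422 + 1090*(-7*(-30) + 20)/1089) + 1995583) = √((793263/422 + 1090*(210 + 20)/1089) + 1995583) = √((793263/422 + (1090/1089)*230) + 1995583) = √((793263/422 + 250700/1089) + 1995583) = √(969658807/459558 + 1995583) = √(918055791121/459558) = √387419543853062/13926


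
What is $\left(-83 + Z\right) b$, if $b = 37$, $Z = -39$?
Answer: $-4514$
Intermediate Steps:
$\left(-83 + Z\right) b = \left(-83 - 39\right) 37 = \left(-122\right) 37 = -4514$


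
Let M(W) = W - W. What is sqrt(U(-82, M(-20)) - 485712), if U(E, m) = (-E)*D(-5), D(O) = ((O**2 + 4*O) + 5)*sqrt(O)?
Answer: 2*sqrt(-121428 + 205*I*sqrt(5)) ≈ 1.3155 + 696.93*I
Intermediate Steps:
M(W) = 0
D(O) = sqrt(O)*(5 + O**2 + 4*O) (D(O) = (5 + O**2 + 4*O)*sqrt(O) = sqrt(O)*(5 + O**2 + 4*O))
U(E, m) = -10*I*E*sqrt(5) (U(E, m) = (-E)*(sqrt(-5)*(5 + (-5)**2 + 4*(-5))) = (-E)*((I*sqrt(5))*(5 + 25 - 20)) = (-E)*((I*sqrt(5))*10) = (-E)*(10*I*sqrt(5)) = -10*I*E*sqrt(5))
sqrt(U(-82, M(-20)) - 485712) = sqrt(-10*I*(-82)*sqrt(5) - 485712) = sqrt(820*I*sqrt(5) - 485712) = sqrt(-485712 + 820*I*sqrt(5))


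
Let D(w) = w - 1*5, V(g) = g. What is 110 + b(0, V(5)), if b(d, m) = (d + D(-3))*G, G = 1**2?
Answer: 102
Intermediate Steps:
D(w) = -5 + w (D(w) = w - 5 = -5 + w)
G = 1
b(d, m) = -8 + d (b(d, m) = (d + (-5 - 3))*1 = (d - 8)*1 = (-8 + d)*1 = -8 + d)
110 + b(0, V(5)) = 110 + (-8 + 0) = 110 - 8 = 102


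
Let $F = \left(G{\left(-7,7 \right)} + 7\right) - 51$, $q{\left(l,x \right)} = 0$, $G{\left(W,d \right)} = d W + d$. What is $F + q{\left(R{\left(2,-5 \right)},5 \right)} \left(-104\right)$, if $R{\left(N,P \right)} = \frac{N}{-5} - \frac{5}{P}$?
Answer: $-86$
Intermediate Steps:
$G{\left(W,d \right)} = d + W d$ ($G{\left(W,d \right)} = W d + d = d + W d$)
$R{\left(N,P \right)} = - \frac{5}{P} - \frac{N}{5}$ ($R{\left(N,P \right)} = N \left(- \frac{1}{5}\right) - \frac{5}{P} = - \frac{N}{5} - \frac{5}{P} = - \frac{5}{P} - \frac{N}{5}$)
$F = -86$ ($F = \left(7 \left(1 - 7\right) + 7\right) - 51 = \left(7 \left(-6\right) + 7\right) - 51 = \left(-42 + 7\right) - 51 = -35 - 51 = -86$)
$F + q{\left(R{\left(2,-5 \right)},5 \right)} \left(-104\right) = -86 + 0 \left(-104\right) = -86 + 0 = -86$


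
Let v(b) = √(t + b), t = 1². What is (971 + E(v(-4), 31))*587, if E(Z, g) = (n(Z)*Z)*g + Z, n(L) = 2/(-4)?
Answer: 569977 - 17023*I*√3/2 ≈ 5.6998e+5 - 14742.0*I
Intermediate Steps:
n(L) = -½ (n(L) = 2*(-¼) = -½)
t = 1
v(b) = √(1 + b)
E(Z, g) = Z - Z*g/2 (E(Z, g) = (-Z/2)*g + Z = -Z*g/2 + Z = Z - Z*g/2)
(971 + E(v(-4), 31))*587 = (971 + √(1 - 4)*(2 - 1*31)/2)*587 = (971 + √(-3)*(2 - 31)/2)*587 = (971 + (½)*(I*√3)*(-29))*587 = (971 - 29*I*√3/2)*587 = 569977 - 17023*I*√3/2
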